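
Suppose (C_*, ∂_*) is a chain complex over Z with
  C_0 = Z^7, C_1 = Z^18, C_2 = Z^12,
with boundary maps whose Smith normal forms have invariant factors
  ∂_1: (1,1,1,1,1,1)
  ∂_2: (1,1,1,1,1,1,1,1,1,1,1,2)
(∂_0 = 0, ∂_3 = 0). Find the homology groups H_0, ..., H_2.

H_0: b_0 = 7 − 0 − 6 = 1; torsion from ∂_1 factors > 1: none. So H_0 ≅ Z.
H_1: b_1 = 18 − 6 − 12 = 0; torsion from ∂_2 factors > 1: [2]. So H_1 ≅ Z/2.
H_2: b_2 = 12 − 12 − 0 = 0; torsion from ∂_3 factors > 1: none. So H_2 ≅ 0.

H_0 ≅ Z,  H_1 ≅ Z/2,  H_2 = 0.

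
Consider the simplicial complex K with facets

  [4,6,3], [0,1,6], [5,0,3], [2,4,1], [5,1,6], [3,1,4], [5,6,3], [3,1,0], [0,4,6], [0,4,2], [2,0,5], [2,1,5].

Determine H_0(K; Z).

H_0 ≅ Z.

Take the total order 0 < 1 < 2 < 3 < 4 < 5 < 6 on the vertex set. Then K (dimension 2) consists of the simplices:

  0-simplices (7): [0], [1], [2], [3], [4], [5], [6]
  1-simplices (18): [0,1], [0,2], [0,3], [0,4], [0,5], [0,6], [1,2], [1,3], [1,4], [1,5], [1,6], [2,4], [2,5], [3,4], [3,5], [3,6], [4,6], [5,6]
  2-simplices (12): [0,1,3], [0,1,6], [0,2,4], [0,2,5], [0,3,5], [0,4,6], [1,2,4], [1,2,5], [1,3,4], [1,5,6], [3,4,6], [3,5,6]

so the chain groups are C_0 ≅ Z^7, C_1 ≅ Z^18, C_2 ≅ Z^12.

The boundary map ∂_1: C_1 → C_0 sends each edge [p,q] (with p < q) to q − p. For instance
  ∂[0,1] = [1] − [0].
As a 7×18 matrix over Z this has rank 6, with invariant factors (1,1,1,1,1,1).

Boundary ∂_2: C_2 → C_1 maps a triangle to the signed sum of its edges. For instance
  ∂[3,4,6] = [4,6] − [3,6] + [3,4],
  ∂[1,2,5] = [2,5] − [1,5] + [1,2].
The resulting 18×12 matrix has rank 12, and its Smith normal form has invariant factors (1,1,1,1,1,1,1,1,1,1,1,2).

Computing H_k = (kernel of ∂_k) / (image of ∂_{k+1}):

  H_0: rank C_0 − rank ∂_1 = 7 − 6 = 1, and the invariant factors of ∂_1 are all 1, so H_0 = Z.

(K is a triangulation of the real projective plane RP^2.)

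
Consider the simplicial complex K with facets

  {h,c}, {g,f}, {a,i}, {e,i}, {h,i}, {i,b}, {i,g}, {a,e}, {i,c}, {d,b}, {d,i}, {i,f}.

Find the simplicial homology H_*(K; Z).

Take the total order a < b < c < d < e < f < g < h < i on the vertex set. Then K (dimension 1) consists of the simplices:

  0-simplices (9): a, b, c, d, e, f, g, h, i
  1-simplices (12): ae, ai, bd, bi, ch, ci, di, ei, fg, fi, gi, hi

so the chain groups are C_0 ≅ Z^9, C_1 ≅ Z^12.

The boundary map ∂_1: C_1 → C_0 sends each edge [p,q] (with p < q) to q − p. For instance
  ∂bi = i − b.
As a 9×12 matrix over Z this has rank 8, with invariant factors (1,1,1,1,1,1,1,1).

Now H_k = ker ∂_k / im ∂_{k+1}, so:

  H_0: rank C_0 − rank ∂_1 = 9 − 8 = 1, and the invariant factors of ∂_1 are all 1, so H_0 ≅ Z.
  H_1: rank ker ∂_1 − rank ∂_2 = (12 − 8) − 0 = 4, and there is no ∂_2, so H_1 ≅ Z^4.

As a check, the Euler characteristic is 9 − 12 = -3, which agrees with 1 − 4 = -3.

H_0 = Z,  H_1 = Z^4.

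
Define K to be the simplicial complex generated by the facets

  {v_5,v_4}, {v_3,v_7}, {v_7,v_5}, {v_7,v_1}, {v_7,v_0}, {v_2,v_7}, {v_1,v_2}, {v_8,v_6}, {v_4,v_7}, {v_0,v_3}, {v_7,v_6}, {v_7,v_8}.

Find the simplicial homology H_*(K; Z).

H_0 ≅ Z,  H_1 ≅ Z^4.

We work with the vertex ordering v_0 < v_1 < v_2 < v_3 < v_4 < v_5 < v_6 < v_7 < v_8. The simplices of K, each written with vertices in increasing order, are:

  0-simplices (9): [v_0], [v_1], [v_2], [v_3], [v_4], [v_5], [v_6], [v_7], [v_8]
  1-simplices (12): [v_0,v_3], [v_0,v_7], [v_1,v_2], [v_1,v_7], [v_2,v_7], [v_3,v_7], [v_4,v_5], [v_4,v_7], [v_5,v_7], [v_6,v_7], [v_6,v_8], [v_7,v_8]

giving chain groups C_0 ≅ Z^9, C_1 ≅ Z^12.

Boundary ∂_1: C_1 → C_0 sends each edge [p,q] (with p < q) to q − p. For instance
  ∂[v_6,v_8] = [v_8] − [v_6].
As a 9×12 matrix over Z this has rank 8, with invariant factors (1,1,1,1,1,1,1,1).

Now H_k = ker ∂_k / im ∂_{k+1}, so:

  H_0: rank C_0 − rank ∂_1 = 9 − 8 = 1, and the invariant factors of ∂_1 are all 1, so H_0 = Z.
  H_1: rank ker ∂_1 − rank ∂_2 = (12 − 8) − 0 = 4, and there is no ∂_2, so H_1 = Z^4.

As a check, the Euler characteristic is 9 − 12 = -3, which agrees with 1 − 4 = -3.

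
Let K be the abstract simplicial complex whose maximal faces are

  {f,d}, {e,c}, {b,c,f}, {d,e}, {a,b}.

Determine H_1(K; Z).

We work with the vertex ordering a < b < c < d < e < f. The simplices of K, each written with vertices in increasing order, are:

  0-simplices (6): a, b, c, d, e, f
  1-simplices (7): ab, bc, bf, ce, cf, de, df
  2-simplices (1): bcf

giving chain groups C_0 ≅ Z^6, C_1 ≅ Z^7, C_2 ≅ Z^1.

The boundary map ∂_1: C_1 → C_0 sends each edge [p,q] (with p < q) to q − p.
This gives a 6×7 integer matrix of rank 5; reducing to Smith normal form yields diagonal entries (1,1,1,1,1).

∂_2: C_2 → C_1 acts by ∂[p,q,r] = [q,r] − [p,r] + [p,q]. For instance
  ∂bcf = cf − bf + bc.
This gives a 7×1 integer matrix of rank 1; reducing to Smith normal form yields diagonal entries (1).

Now H_k = ker ∂_k / im ∂_{k+1}, so:

  H_1: rank ker ∂_1 − rank ∂_2 = (7 − 5) − 1 = 1, and the invariant factors of ∂_2 are all 1, so H_1 ≅ Z.

H_1 = Z.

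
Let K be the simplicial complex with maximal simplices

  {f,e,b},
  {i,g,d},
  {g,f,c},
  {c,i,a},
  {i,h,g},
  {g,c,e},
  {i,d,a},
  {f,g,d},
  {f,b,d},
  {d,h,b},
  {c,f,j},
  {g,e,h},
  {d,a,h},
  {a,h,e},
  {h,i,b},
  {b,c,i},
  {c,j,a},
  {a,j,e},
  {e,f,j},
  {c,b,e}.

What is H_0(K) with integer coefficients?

We work with the vertex ordering a < b < c < d < e < f < g < h < i < j. The simplices of K, each written with vertices in increasing order, are:

  0-simplices (10): a, b, c, d, e, f, g, h, i, j
  1-simplices (30): ac, ad, ae, ah, ai, aj, bc, bd, be, bf, bh, bi, ce, cf, cg, ci, cj, df, dg, dh, di, ef, eg, eh, ej, fg, fj, gh, gi, hi
  2-simplices (20): aci, acj, adh, adi, aeh, aej, bce, bci, bdf, bdh, bef, bhi, ceg, cfg, cfj, dfg, dgi, efj, egh, ghi

Hence C_0 ≅ Z^10, C_1 ≅ Z^30, C_2 ≅ Z^20.

Boundary ∂_1: C_1 → C_0 is given by ∂[p,q] = [q] − [p].
This gives a 10×30 integer matrix of rank 9; reducing to Smith normal form yields diagonal entries (1,1,1,1,1,1,1,1,1).

∂_2: C_2 → C_1 maps a triangle to the signed sum of its edges. For instance
  ∂dfg = fg − dg + df,
  ∂cfg = fg − cg + cf.
The resulting 30×20 matrix has rank 20, and its Smith normal form has invariant factors (1,1,1,1,1,1,1,1,1,1,1,1,1,1,1,1,1,1,1,2).

From H_k ≅ ker(∂_k) / im(∂_{k+1}) we obtain:

  H_0: rank C_0 − rank ∂_1 = 10 − 9 = 1, and the invariant factors of ∂_1 are all 1, so H_0 ≅ Z.

H_0 ≅ Z.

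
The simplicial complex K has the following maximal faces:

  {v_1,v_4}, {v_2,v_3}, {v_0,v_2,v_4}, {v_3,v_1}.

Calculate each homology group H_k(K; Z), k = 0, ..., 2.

H_0 = Z,  H_1 = Z,  H_2 = 0.

We work with the vertex ordering v_0 < v_1 < v_2 < v_3 < v_4. The simplices of K, each written with vertices in increasing order, are:

  0-simplices (5): [v_0], [v_1], [v_2], [v_3], [v_4]
  1-simplices (6): [v_0,v_2], [v_0,v_4], [v_1,v_3], [v_1,v_4], [v_2,v_3], [v_2,v_4]
  2-simplices (1): [v_0,v_2,v_4]

Hence C_0 ≅ Z^5, C_1 ≅ Z^6, C_2 ≅ Z^1.

The boundary map ∂_1: C_1 → C_0 sends each edge [p,q] (with p < q) to q − p.
The resulting 5×6 matrix has rank 4, and its Smith normal form has invariant factors (1,1,1,1).

Boundary ∂_2: C_2 → C_1 sends each 2-simplex [p,q,r] to [q,r] − [p,r] + [p,q]. For instance
  ∂[v_0,v_2,v_4] = [v_2,v_4] − [v_0,v_4] + [v_0,v_2].
The resulting 6×1 matrix has rank 1, and its Smith normal form has invariant factors (1).

Reading off H_k = ker ∂_k / im ∂_{k+1}:

  H_0: rank C_0 − rank ∂_1 = 5 − 4 = 1, and the invariant factors of ∂_1 are all 1, so H_0 = Z.
  H_1: rank ker ∂_1 − rank ∂_2 = (6 − 4) − 1 = 1, and the invariant factors of ∂_2 are all 1, so H_1 = Z.
  H_2: rank ker ∂_2 − rank ∂_3 = (1 − 1) − 0 = 0, and there is no ∂_3, so H_2 = 0.

As a check, the Euler characteristic is 5 − 6 + 1 = 0, which agrees with 1 − 1 + 0 = 0.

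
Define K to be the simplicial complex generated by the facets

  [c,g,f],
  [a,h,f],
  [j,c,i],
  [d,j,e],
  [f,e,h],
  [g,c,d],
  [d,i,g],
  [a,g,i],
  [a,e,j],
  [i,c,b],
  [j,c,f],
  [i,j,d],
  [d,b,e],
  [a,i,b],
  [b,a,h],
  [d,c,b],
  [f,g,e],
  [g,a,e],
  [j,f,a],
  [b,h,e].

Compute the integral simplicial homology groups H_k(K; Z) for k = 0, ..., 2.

H_0 ≅ Z,  H_1 ≅ Z ⊕ Z/2,  H_2 = 0.

We work with the vertex ordering a < b < c < d < e < f < g < h < i < j. The simplices of K, each written with vertices in increasing order, are:

  0-simplices (10): a, b, c, d, e, f, g, h, i, j
  1-simplices (30): ab, ae, af, ag, ah, ai, aj, bc, bd, be, bh, bi, cd, cf, cg, ci, cj, de, dg, di, dj, ef, eg, eh, ej, fg, fh, fj, gi, ij
  2-simplices (20): abh, abi, aeg, aej, afh, afj, agi, bcd, bci, bde, beh, cdg, cfg, cfj, cij, dej, dgi, dij, efg, efh

giving chain groups C_0 ≅ Z^10, C_1 ≅ Z^30, C_2 ≅ Z^20.

Boundary ∂_1: C_1 → C_0 is given by ∂[p,q] = [q] − [p]. For instance
  ∂cd = d − c.
As a 10×30 matrix over Z this has rank 9, with invariant factors (1,1,1,1,1,1,1,1,1).

Boundary ∂_2: C_2 → C_1 sends each 2-simplex [p,q,r] to [q,r] − [p,r] + [p,q]. For instance
  ∂abi = bi − ai + ab,
  ∂dij = ij − dj + di.
The 30×20 boundary matrix has rank 20 and Smith normal form diag(1,1,1,1,1,1,1,1,1,1,1,1,1,1,1,1,1,1,1,2).

Reading off H_k = ker ∂_k / im ∂_{k+1}:

  H_0: rank C_0 − rank ∂_1 = 10 − 9 = 1, and the invariant factors of ∂_1 are all 1, so H_0 = Z.
  H_1: rank ker ∂_1 − rank ∂_2 = (30 − 9) − 20 = 1, and ∂_2 has invariant factor 2 > 1, so H_1 = Z ⊕ Z/2.
  H_2: rank ker ∂_2 − rank ∂_3 = (20 − 20) − 0 = 0, and there is no ∂_3, so H_2 = 0.

As a check, the Euler characteristic is 10 − 30 + 20 = 0, which agrees with 1 − 1 + 0 = 0.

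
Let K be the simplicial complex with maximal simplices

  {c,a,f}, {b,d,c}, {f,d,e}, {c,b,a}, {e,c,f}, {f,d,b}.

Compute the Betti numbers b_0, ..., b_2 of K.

b_0 = 1, b_1 = 1, b_2 = 0.

K has 6 vertices, 12 edges, 6 triangles.
rank ∂_0 = 0, rank ∂_1 = 5 ⇒ b_0 = 6 − 0 − 5 = 1; all invariant factors of ∂_1 are 1 so no torsion. So H_0 = Z.
rank ∂_1 = 5, rank ∂_2 = 6 ⇒ b_1 = 12 − 5 − 6 = 1; all invariant factors of ∂_2 are 1 so no torsion. So H_1 = Z.
rank ∂_2 = 6, rank ∂_3 = 0 ⇒ b_2 = 6 − 6 − 0 = 0. So H_2 = 0.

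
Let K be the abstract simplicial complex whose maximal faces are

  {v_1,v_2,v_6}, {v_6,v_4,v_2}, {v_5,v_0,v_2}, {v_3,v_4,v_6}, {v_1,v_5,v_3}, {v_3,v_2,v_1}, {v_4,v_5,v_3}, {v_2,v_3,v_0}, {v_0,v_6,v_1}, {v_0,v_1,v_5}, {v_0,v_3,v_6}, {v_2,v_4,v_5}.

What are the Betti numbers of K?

b_0 = 1, b_1 = 0, b_2 = 0.

We work with the vertex ordering v_0 < v_1 < v_2 < v_3 < v_4 < v_5 < v_6. The simplices of K, each written with vertices in increasing order, are:

  0-simplices (7): [v_0], [v_1], [v_2], [v_3], [v_4], [v_5], [v_6]
  1-simplices (18): (18 of them)
  2-simplices (12): (12 of them)

Hence C_0 ≅ Z^7, C_1 ≅ Z^18, C_2 ≅ Z^12.

The boundary map ∂_1: C_1 → C_0 is given by ∂[p,q] = [q] − [p]. For instance
  ∂[v_3,v_5] = [v_5] − [v_3].
The resulting 7×18 matrix has rank 6, and its Smith normal form has invariant factors (1,1,1,1,1,1).

The boundary map ∂_2: C_2 → C_1 maps a triangle to the signed sum of its edges. For instance
  ∂[v_1,v_3,v_5] = [v_3,v_5] − [v_1,v_5] + [v_1,v_3],
  ∂[v_0,v_1,v_6] = [v_1,v_6] − [v_0,v_6] + [v_0,v_1].
The 18×12 boundary matrix has rank 12 and Smith normal form diag(1,1,1,1,1,1,1,1,1,1,1,2).

Reading off H_k = ker ∂_k / im ∂_{k+1}:

  H_0: rank C_0 − rank ∂_1 = 7 − 6 = 1, and the invariant factors of ∂_1 are all 1, so H_0 = Z.
  H_1: rank ker ∂_1 − rank ∂_2 = (18 − 6) − 12 = 0, and ∂_2 has invariant factor 2 > 1, so H_1 = Z_2.
  H_2: rank ker ∂_2 − rank ∂_3 = (12 − 12) − 0 = 0, and there is no ∂_3, so H_2 = 0.

Hence the Betti numbers are b_0 = 1, b_1 = 0, b_2 = 0.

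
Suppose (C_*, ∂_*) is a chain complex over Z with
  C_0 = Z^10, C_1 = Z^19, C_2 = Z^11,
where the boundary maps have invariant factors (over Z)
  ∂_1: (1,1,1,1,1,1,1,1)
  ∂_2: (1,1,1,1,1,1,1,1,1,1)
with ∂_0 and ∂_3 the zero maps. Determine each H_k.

H_0: b_0 = 10 − 0 − 8 = 2; torsion from ∂_1 factors > 1: none. So H_0 ≅ Z^2.
H_1: b_1 = 19 − 8 − 10 = 1; torsion from ∂_2 factors > 1: none. So H_1 ≅ Z.
H_2: b_2 = 11 − 10 − 0 = 1; torsion from ∂_3 factors > 1: none. So H_2 ≅ Z.

H_0 ≅ Z^2,  H_1 ≅ Z,  H_2 ≅ Z.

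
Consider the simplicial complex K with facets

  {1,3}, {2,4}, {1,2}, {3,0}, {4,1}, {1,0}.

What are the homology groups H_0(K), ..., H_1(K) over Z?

We work with the vertex ordering 0 < 1 < 2 < 3 < 4. The simplices of K, each written with vertices in increasing order, are:

  0-simplices (5): [0], [1], [2], [3], [4]
  1-simplices (6): [0,1], [0,3], [1,2], [1,3], [1,4], [2,4]

Hence C_0 ≅ Z^5, C_1 ≅ Z^6.

The boundary map ∂_1: C_1 → C_0 is given by ∂[p,q] = [q] − [p]. For instance
  ∂[1,3] = [3] − [1].
The 5×6 boundary matrix has rank 4 and Smith normal form diag(1,1,1,1).

Computing H_k = (kernel of ∂_k) / (image of ∂_{k+1}):

  H_0: rank C_0 − rank ∂_1 = 5 − 4 = 1, and the invariant factors of ∂_1 are all 1, so H_0 = Z.
  H_1: rank ker ∂_1 − rank ∂_2 = (6 − 4) − 0 = 2, and there is no ∂_2, so H_1 = Z^2.

H_0 ≅ Z,  H_1 ≅ Z^2.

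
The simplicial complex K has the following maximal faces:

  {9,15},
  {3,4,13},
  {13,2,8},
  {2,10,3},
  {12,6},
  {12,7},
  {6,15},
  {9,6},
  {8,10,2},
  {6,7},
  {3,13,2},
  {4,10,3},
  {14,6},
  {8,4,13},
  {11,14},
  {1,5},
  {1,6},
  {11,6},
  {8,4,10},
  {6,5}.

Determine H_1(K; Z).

We work with the vertex ordering 1 < 2 < 3 < 4 < 5 < 6 < 7 < 8 < 9 < 10 < 11 < 12 < 13 < 14 < 15. The simplices of K, each written with vertices in increasing order, are:

  0-simplices (15): [1], [2], [3], [4], [5], [6], [7], [8], [9], [10], [11], [12], [13], [14], [15]
  1-simplices (24): (24 of them)
  2-simplices (8): [2,3,10], [2,3,13], [2,8,10], [2,8,13], [3,4,10], [3,4,13], [4,8,10], [4,8,13]

Hence C_0 ≅ Z^15, C_1 ≅ Z^24, C_2 ≅ Z^8.

Boundary ∂_1: C_1 → C_0 maps an edge to its endpoints' difference, ∂[p,q] = q − p. For instance
  ∂[4,10] = [10] − [4].
The resulting 15×24 matrix has rank 13, and its Smith normal form has invariant factors (1,1,1,1,1,1,1,1,1,1,1,1,1).

∂_2: C_2 → C_1 maps a triangle to the signed sum of its edges. For instance
  ∂[2,3,10] = [3,10] − [2,10] + [2,3],
  ∂[3,4,13] = [4,13] − [3,13] + [3,4].
This gives a 24×8 integer matrix of rank 7; reducing to Smith normal form yields diagonal entries (1,1,1,1,1,1,1).

Reading off H_k = ker ∂_k / im ∂_{k+1}:

  H_1: rank ker ∂_1 − rank ∂_2 = (24 − 13) − 7 = 4, and the invariant factors of ∂_2 are all 1, so H_1 ≅ Z^4.

(K is a triangulation of the disjoint union of a wedge of 4 circles and the 2-sphere S^2.)

H_1 ≅ Z^4.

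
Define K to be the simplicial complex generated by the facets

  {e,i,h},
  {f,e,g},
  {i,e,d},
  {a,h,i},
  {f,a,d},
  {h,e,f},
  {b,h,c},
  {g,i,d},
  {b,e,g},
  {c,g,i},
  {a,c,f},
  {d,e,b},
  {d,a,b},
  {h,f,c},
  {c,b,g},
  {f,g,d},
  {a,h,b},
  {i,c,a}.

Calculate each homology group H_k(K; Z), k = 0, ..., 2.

Order the vertices as a < b < c < d < e < f < g < h < i. Listing each simplex with vertices in this order, K has dimension 2 with simplices:

  0-simplices (9): a, b, c, d, e, f, g, h, i
  1-simplices (27): ab, ac, ad, af, ah, ai, bc, bd, be, bg, bh, cf, cg, ch, ci, de, df, dg, di, ef, eg, eh, ei, fg, fh, gi, hi
  2-simplices (18): abd, abh, acf, aci, adf, ahi, bcg, bch, bde, beg, cfh, cgi, dei, dfg, dgi, efg, efh, ehi

Hence C_0 ≅ Z^9, C_1 ≅ Z^27, C_2 ≅ Z^18.

Boundary ∂_1: C_1 → C_0 is given by ∂[p,q] = [q] − [p]. For instance
  ∂ab = b − a.
As a 9×27 matrix over Z this has rank 8, with invariant factors (1,1,1,1,1,1,1,1).

The boundary map ∂_2: C_2 → C_1 acts by ∂[p,q,r] = [q,r] − [p,r] + [p,q]. For instance
  ∂bch = ch − bh + bc,
  ∂bde = de − be + bd.
This gives a 27×18 integer matrix of rank 18; reducing to Smith normal form yields diagonal entries (1,1,1,1,1,1,1,1,1,1,1,1,1,1,1,1,1,2).

Now H_k = ker ∂_k / im ∂_{k+1}, so:

  H_0: rank C_0 − rank ∂_1 = 9 − 8 = 1, and the invariant factors of ∂_1 are all 1, so H_0 ≅ Z.
  H_1: rank ker ∂_1 − rank ∂_2 = (27 − 8) − 18 = 1, and ∂_2 has invariant factor 2 > 1, so H_1 ≅ Z × Z/2.
  H_2: rank ker ∂_2 − rank ∂_3 = (18 − 18) − 0 = 0, and there is no ∂_3, so H_2 ≅ 0.

H_0 = Z,  H_1 = Z × Z/2,  H_2 = 0.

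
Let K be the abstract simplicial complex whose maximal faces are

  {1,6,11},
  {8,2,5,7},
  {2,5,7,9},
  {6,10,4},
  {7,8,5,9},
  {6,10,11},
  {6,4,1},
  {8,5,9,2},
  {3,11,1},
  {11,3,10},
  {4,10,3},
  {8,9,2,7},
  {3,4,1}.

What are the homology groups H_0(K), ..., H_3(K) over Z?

H_0 = Z^2,  H_1 = 0,  H_2 = Z,  H_3 = Z.

K has 11 vertices, 22 edges, 18 triangles, 5 3-simplices.
rank ∂_0 = 0, rank ∂_1 = 9 ⇒ b_0 = 11 − 0 − 9 = 2; all invariant factors of ∂_1 are 1 so no torsion. So H_0 ≅ Z^2.
rank ∂_1 = 9, rank ∂_2 = 13 ⇒ b_1 = 22 − 9 − 13 = 0; all invariant factors of ∂_2 are 1 so no torsion. So H_1 ≅ 0.
rank ∂_2 = 13, rank ∂_3 = 4 ⇒ b_2 = 18 − 13 − 4 = 1; all invariant factors of ∂_3 are 1 so no torsion. So H_2 ≅ Z.
rank ∂_3 = 4, rank ∂_4 = 0 ⇒ b_3 = 5 − 4 − 0 = 1. So H_3 ≅ Z.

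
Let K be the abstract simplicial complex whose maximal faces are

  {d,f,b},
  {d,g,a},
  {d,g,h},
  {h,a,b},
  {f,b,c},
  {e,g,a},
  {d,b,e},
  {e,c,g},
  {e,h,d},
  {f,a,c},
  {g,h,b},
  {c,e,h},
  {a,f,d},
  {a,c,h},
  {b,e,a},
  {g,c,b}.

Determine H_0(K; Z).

H_0 = Z.

K has 8 vertices, 24 edges, 16 triangles.
rank ∂_0 = 0, rank ∂_1 = 7 ⇒ b_0 = 8 − 0 − 7 = 1; all invariant factors of ∂_1 are 1 so no torsion. So H_0 = Z.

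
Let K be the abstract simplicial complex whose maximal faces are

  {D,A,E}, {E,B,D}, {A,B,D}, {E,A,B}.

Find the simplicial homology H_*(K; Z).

Fix the vertex order A < B < D < E and write every simplex with vertices in increasing order. Then dim K = 2 and the simplices of K are:

  0-simplices (4): A, B, D, E
  1-simplices (6): AB, AD, AE, BD, BE, DE
  2-simplices (4): ABD, ABE, ADE, BDE

Hence C_0 ≅ Z^4, C_1 ≅ Z^6, C_2 ≅ Z^4.

Boundary ∂_1: C_1 → C_0 is given by ∂[p,q] = [q] − [p].
The resulting 4×6 matrix has rank 3, and its Smith normal form has invariant factors (1,1,1).

∂_2: C_2 → C_1 maps a triangle to the signed sum of its edges. For instance
  ∂ABD = BD − AD + AB,
  ∂ADE = DE − AE + AD.
As a 6×4 matrix over Z this has rank 3, with invariant factors (1,1,1).

Computing H_k = (kernel of ∂_k) / (image of ∂_{k+1}):

  H_0: rank C_0 − rank ∂_1 = 4 − 3 = 1, and the invariant factors of ∂_1 are all 1, so H_0 = Z.
  H_1: rank ker ∂_1 − rank ∂_2 = (6 − 3) − 3 = 0, and the invariant factors of ∂_2 are all 1, so H_1 = 0.
  H_2: rank ker ∂_2 − rank ∂_3 = (4 − 3) − 0 = 1, and there is no ∂_3, so H_2 = Z.

(K is a triangulation of the 2-sphere S^2.)

H_0 = Z,  H_1 = 0,  H_2 = Z.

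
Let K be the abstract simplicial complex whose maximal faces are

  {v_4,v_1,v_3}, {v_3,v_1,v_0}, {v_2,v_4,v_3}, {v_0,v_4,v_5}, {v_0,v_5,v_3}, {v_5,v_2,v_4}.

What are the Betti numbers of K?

K has 6 vertices, 12 edges, 6 triangles.
rank ∂_0 = 0, rank ∂_1 = 5 ⇒ b_0 = 6 − 0 − 5 = 1; all invariant factors of ∂_1 are 1 so no torsion. So H_0 = Z.
rank ∂_1 = 5, rank ∂_2 = 6 ⇒ b_1 = 12 − 5 − 6 = 1; all invariant factors of ∂_2 are 1 so no torsion. So H_1 = Z.
rank ∂_2 = 6, rank ∂_3 = 0 ⇒ b_2 = 6 − 6 − 0 = 0. So H_2 = 0.

b_0 = 1, b_1 = 1, b_2 = 0.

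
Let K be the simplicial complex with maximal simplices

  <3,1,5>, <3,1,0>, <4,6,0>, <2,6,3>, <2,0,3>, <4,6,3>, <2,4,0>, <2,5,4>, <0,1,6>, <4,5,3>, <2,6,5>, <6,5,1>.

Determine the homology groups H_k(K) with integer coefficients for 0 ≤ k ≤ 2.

H_0 ≅ Z,  H_1 ≅ Z/2Z,  H_2 = 0.

Take the total order 0 < 1 < 2 < 3 < 4 < 5 < 6 on the vertex set. Then K (dimension 2) consists of the simplices:

  0-simplices (7): [0], [1], [2], [3], [4], [5], [6]
  1-simplices (18): [0,1], [0,2], [0,3], [0,4], [0,6], [1,3], [1,5], [1,6], [2,3], [2,4], [2,5], [2,6], [3,4], [3,5], [3,6], [4,5], [4,6], [5,6]
  2-simplices (12): [0,1,3], [0,1,6], [0,2,3], [0,2,4], [0,4,6], [1,3,5], [1,5,6], [2,3,6], [2,4,5], [2,5,6], [3,4,5], [3,4,6]

Hence C_0 ≅ Z^7, C_1 ≅ Z^18, C_2 ≅ Z^12.

The boundary map ∂_1: C_1 → C_0 sends each edge [p,q] (with p < q) to q − p. For instance
  ∂[0,1] = [1] − [0].
As a 7×18 matrix over Z this has rank 6, with invariant factors (1,1,1,1,1,1).

The boundary map ∂_2: C_2 → C_1 acts by ∂[p,q,r] = [q,r] − [p,r] + [p,q]. For instance
  ∂[2,3,6] = [3,6] − [2,6] + [2,3],
  ∂[0,1,6] = [1,6] − [0,6] + [0,1].
The resulting 18×12 matrix has rank 12, and its Smith normal form has invariant factors (1,1,1,1,1,1,1,1,1,1,1,2).

Computing H_k = (kernel of ∂_k) / (image of ∂_{k+1}):

  H_0: rank C_0 − rank ∂_1 = 7 − 6 = 1, and the invariant factors of ∂_1 are all 1, so H_0 ≅ Z.
  H_1: rank ker ∂_1 − rank ∂_2 = (18 − 6) − 12 = 0, and ∂_2 has invariant factor 2 > 1, so H_1 ≅ Z/2Z.
  H_2: rank ker ∂_2 − rank ∂_3 = (12 − 12) − 0 = 0, and there is no ∂_3, so H_2 ≅ 0.

As a check, the Euler characteristic is 7 − 18 + 12 = 1, which agrees with 1 − 0 + 0 = 1.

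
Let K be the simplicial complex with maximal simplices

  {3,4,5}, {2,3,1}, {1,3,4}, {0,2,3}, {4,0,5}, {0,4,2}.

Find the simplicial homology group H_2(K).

We work with the vertex ordering 0 < 1 < 2 < 3 < 4 < 5. The simplices of K, each written with vertices in increasing order, are:

  0-simplices (6): [0], [1], [2], [3], [4], [5]
  1-simplices (12): [0,2], [0,3], [0,4], [0,5], [1,2], [1,3], [1,4], [2,3], [2,4], [3,4], [3,5], [4,5]
  2-simplices (6): [0,2,3], [0,2,4], [0,4,5], [1,2,3], [1,3,4], [3,4,5]

giving chain groups C_0 ≅ Z^6, C_1 ≅ Z^12, C_2 ≅ Z^6.

∂_1: C_1 → C_0 sends each edge [p,q] (with p < q) to q − p.
This gives a 6×12 integer matrix of rank 5; reducing to Smith normal form yields diagonal entries (1,1,1,1,1).

∂_2: C_2 → C_1 sends each 2-simplex [p,q,r] to [q,r] − [p,r] + [p,q]. For instance
  ∂[1,2,3] = [2,3] − [1,3] + [1,2],
  ∂[0,4,5] = [4,5] − [0,5] + [0,4].
The resulting 12×6 matrix has rank 6, and its Smith normal form has invariant factors (1,1,1,1,1,1).

Reading off H_k = ker ∂_k / im ∂_{k+1}:

  H_2: rank ker ∂_2 − rank ∂_3 = (6 − 6) − 0 = 0, and there is no ∂_3, so H_2 ≅ 0.

H_2 = 0.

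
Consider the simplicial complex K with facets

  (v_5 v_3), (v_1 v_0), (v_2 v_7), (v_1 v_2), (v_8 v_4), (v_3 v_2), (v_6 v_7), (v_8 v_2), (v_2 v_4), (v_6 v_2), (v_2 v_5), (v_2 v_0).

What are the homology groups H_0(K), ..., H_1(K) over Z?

Order the vertices as v_0 < v_1 < v_2 < v_3 < v_4 < v_5 < v_6 < v_7 < v_8. Listing each simplex with vertices in this order, K has dimension 1 with simplices:

  0-simplices (9): [v_0], [v_1], [v_2], [v_3], [v_4], [v_5], [v_6], [v_7], [v_8]
  1-simplices (12): [v_0,v_1], [v_0,v_2], [v_1,v_2], [v_2,v_3], [v_2,v_4], [v_2,v_5], [v_2,v_6], [v_2,v_7], [v_2,v_8], [v_3,v_5], [v_4,v_8], [v_6,v_7]

so the chain groups are C_0 ≅ Z^9, C_1 ≅ Z^12.

∂_1: C_1 → C_0 maps an edge to its endpoints' difference, ∂[p,q] = q − p. For instance
  ∂[v_2,v_4] = [v_4] − [v_2].
As a 9×12 matrix over Z this has rank 8, with invariant factors (1,1,1,1,1,1,1,1).

Computing H_k = (kernel of ∂_k) / (image of ∂_{k+1}):

  H_0: rank C_0 − rank ∂_1 = 9 − 8 = 1, and the invariant factors of ∂_1 are all 1, so H_0 ≅ Z.
  H_1: rank ker ∂_1 − rank ∂_2 = (12 − 8) − 0 = 4, and there is no ∂_2, so H_1 ≅ Z^4.

As a check, the Euler characteristic is 9 − 12 = -3, which agrees with 1 − 4 = -3.
(K is a triangulation of a wedge of 4 circles.)

H_0 ≅ Z,  H_1 ≅ Z^4.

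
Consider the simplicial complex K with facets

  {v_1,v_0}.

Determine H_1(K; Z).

H_1 = 0.

Order the vertices as v_0 < v_1. Listing each simplex with vertices in this order, K has dimension 1 with simplices:

  0-simplices (2): [v_0], [v_1]
  1-simplices (1): [v_0,v_1]

Hence C_0 ≅ Z^2, C_1 ≅ Z^1.

Boundary ∂_1: C_1 → C_0 is given by ∂[p,q] = [q] − [p]. For instance
  ∂[v_0,v_1] = [v_1] − [v_0].
The resulting 2×1 matrix has rank 1, and its Smith normal form has invariant factors (1).

From H_k ≅ ker(∂_k) / im(∂_{k+1}) we obtain:

  H_1: rank ker ∂_1 − rank ∂_2 = (1 − 1) − 0 = 0, and there is no ∂_2, so H_1 = 0.

(K is a triangulation of the 1-simplex.)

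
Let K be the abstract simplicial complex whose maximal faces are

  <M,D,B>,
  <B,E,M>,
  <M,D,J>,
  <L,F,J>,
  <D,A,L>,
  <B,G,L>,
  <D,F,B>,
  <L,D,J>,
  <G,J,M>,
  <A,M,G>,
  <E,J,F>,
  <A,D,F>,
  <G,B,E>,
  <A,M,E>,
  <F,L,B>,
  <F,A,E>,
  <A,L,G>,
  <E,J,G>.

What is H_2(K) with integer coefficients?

H_2 ≅ 0.

K has 9 vertices, 27 edges, 18 triangles.
rank ∂_2 = 18, rank ∂_3 = 0 ⇒ b_2 = 18 − 18 − 0 = 0. So H_2 ≅ 0.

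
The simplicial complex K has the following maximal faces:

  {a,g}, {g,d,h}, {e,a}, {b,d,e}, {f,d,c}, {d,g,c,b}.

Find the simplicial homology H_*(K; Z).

Take the total order a < b < c < d < e < f < g < h on the vertex set. Then K (dimension 3) consists of the simplices:

  0-simplices (8): a, b, c, d, e, f, g, h
  1-simplices (14): ae, ag, bc, bd, be, bg, cd, cf, cg, de, df, dg, dh, gh
  2-simplices (7): bcd, bcg, bde, bdg, cdf, cdg, dgh
  3-simplices (1): bcdg

so the chain groups are C_0 ≅ Z^8, C_1 ≅ Z^14, C_2 ≅ Z^7, C_3 ≅ Z^1.

The boundary map ∂_1: C_1 → C_0 maps an edge to its endpoints' difference, ∂[p,q] = q − p.
The 8×14 boundary matrix has rank 7 and Smith normal form diag(1,1,1,1,1,1,1).

Boundary ∂_2: C_2 → C_1 acts by ∂[p,q,r] = [q,r] − [p,r] + [p,q]. For instance
  ∂cdg = dg − cg + cd,
  ∂bdg = dg − bg + bd.
The resulting 14×7 matrix has rank 6, and its Smith normal form has invariant factors (1,1,1,1,1,1).

Boundary ∂_3: C_3 → C_2 sends each 3-simplex σ to the alternating sum Σ_i (−1)^i (σ with its i-th vertex removed). For instance
  ∂bcdg = cdg − bdg + bcg − bcd.
The 7×1 boundary matrix has rank 1 and Smith normal form diag(1).

Now H_k = ker ∂_k / im ∂_{k+1}, so:

  H_0: rank C_0 − rank ∂_1 = 8 − 7 = 1, and the invariant factors of ∂_1 are all 1, so H_0 ≅ Z.
  H_1: rank ker ∂_1 − rank ∂_2 = (14 − 7) − 6 = 1, and the invariant factors of ∂_2 are all 1, so H_1 ≅ Z.
  H_2: rank ker ∂_2 − rank ∂_3 = (7 − 6) − 1 = 0, and the invariant factors of ∂_3 are all 1, so H_2 ≅ 0.
  H_3: rank ker ∂_3 − rank ∂_4 = (1 − 1) − 0 = 0, and there is no ∂_4, so H_3 ≅ 0.

H_0 = Z,  H_1 = Z,  H_2 = 0,  H_3 = 0.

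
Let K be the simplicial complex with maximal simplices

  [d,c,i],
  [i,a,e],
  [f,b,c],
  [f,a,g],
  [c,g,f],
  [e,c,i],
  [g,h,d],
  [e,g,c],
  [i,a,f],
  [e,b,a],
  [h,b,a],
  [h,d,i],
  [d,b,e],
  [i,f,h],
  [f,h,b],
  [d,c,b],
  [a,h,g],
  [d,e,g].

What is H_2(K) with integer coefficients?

H_2 ≅ 0.

We work with the vertex ordering a < b < c < d < e < f < g < h < i. The simplices of K, each written with vertices in increasing order, are:

  0-simplices (9): a, b, c, d, e, f, g, h, i
  1-simplices (27): ab, ae, af, ag, ah, ai, bc, bd, be, bf, bh, cd, ce, cf, cg, ci, de, dg, dh, di, eg, ei, fg, fh, fi, gh, hi
  2-simplices (18): abe, abh, aei, afg, afi, agh, bcd, bcf, bde, bfh, cdi, ceg, cei, cfg, deg, dgh, dhi, fhi

Hence C_0 ≅ Z^9, C_1 ≅ Z^27, C_2 ≅ Z^18.

Boundary ∂_1: C_1 → C_0 maps an edge to its endpoints' difference, ∂[p,q] = q − p. For instance
  ∂be = e − b.
This gives a 9×27 integer matrix of rank 8; reducing to Smith normal form yields diagonal entries (1,1,1,1,1,1,1,1).

∂_2: C_2 → C_1 sends each 2-simplex [p,q,r] to [q,r] − [p,r] + [p,q]. For instance
  ∂afg = fg − ag + af,
  ∂cfg = fg − cg + cf.
As a 27×18 matrix over Z this has rank 18, with invariant factors (1,1,1,1,1,1,1,1,1,1,1,1,1,1,1,1,1,2).

From H_k ≅ ker(∂_k) / im(∂_{k+1}) we obtain:

  H_2: rank ker ∂_2 − rank ∂_3 = (18 − 18) − 0 = 0, and there is no ∂_3, so H_2 = 0.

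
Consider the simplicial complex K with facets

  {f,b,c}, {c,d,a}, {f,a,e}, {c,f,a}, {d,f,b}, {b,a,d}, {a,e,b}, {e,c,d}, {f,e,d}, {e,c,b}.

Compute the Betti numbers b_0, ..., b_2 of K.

We work with the vertex ordering a < b < c < d < e < f. The simplices of K, each written with vertices in increasing order, are:

  0-simplices (6): a, b, c, d, e, f
  1-simplices (15): ab, ac, ad, ae, af, bc, bd, be, bf, cd, ce, cf, de, df, ef
  2-simplices (10): abd, abe, acd, acf, aef, bce, bcf, bdf, cde, def

giving chain groups C_0 ≅ Z^6, C_1 ≅ Z^15, C_2 ≅ Z^10.

Boundary ∂_1: C_1 → C_0 sends each edge [p,q] (with p < q) to q − p.
As a 6×15 matrix over Z this has rank 5, with invariant factors (1,1,1,1,1).

The boundary map ∂_2: C_2 → C_1 sends each 2-simplex [p,q,r] to [q,r] − [p,r] + [p,q]. For instance
  ∂acf = cf − af + ac,
  ∂bce = ce − be + bc.
The resulting 15×10 matrix has rank 10, and its Smith normal form has invariant factors (1,1,1,1,1,1,1,1,1,2).

From H_k ≅ ker(∂_k) / im(∂_{k+1}) we obtain:

  H_0: rank C_0 − rank ∂_1 = 6 − 5 = 1, and the invariant factors of ∂_1 are all 1, so H_0 = Z.
  H_1: rank ker ∂_1 − rank ∂_2 = (15 − 5) − 10 = 0, and ∂_2 has invariant factor 2 > 1, so H_1 = Z_2.
  H_2: rank ker ∂_2 − rank ∂_3 = (10 − 10) − 0 = 0, and there is no ∂_3, so H_2 = 0.

As a check, the Euler characteristic is 6 − 15 + 10 = 1, which agrees with 1 − 0 + 0 = 1.

Hence the Betti numbers are b_0 = 1, b_1 = 0, b_2 = 0.

b_0 = 1, b_1 = 0, b_2 = 0.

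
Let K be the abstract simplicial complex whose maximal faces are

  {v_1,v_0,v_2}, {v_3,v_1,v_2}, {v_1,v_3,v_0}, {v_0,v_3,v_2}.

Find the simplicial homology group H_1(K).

H_1 = 0.

Fix the vertex order v_0 < v_1 < v_2 < v_3 and write every simplex with vertices in increasing order. Then dim K = 2 and the simplices of K are:

  0-simplices (4): [v_0], [v_1], [v_2], [v_3]
  1-simplices (6): [v_0,v_1], [v_0,v_2], [v_0,v_3], [v_1,v_2], [v_1,v_3], [v_2,v_3]
  2-simplices (4): [v_0,v_1,v_2], [v_0,v_1,v_3], [v_0,v_2,v_3], [v_1,v_2,v_3]

giving chain groups C_0 ≅ Z^4, C_1 ≅ Z^6, C_2 ≅ Z^4.

Boundary ∂_1: C_1 → C_0 maps an edge to its endpoints' difference, ∂[p,q] = q − p.
The resulting 4×6 matrix has rank 3, and its Smith normal form has invariant factors (1,1,1).

∂_2: C_2 → C_1 acts by ∂[p,q,r] = [q,r] − [p,r] + [p,q]. For instance
  ∂[v_1,v_2,v_3] = [v_2,v_3] − [v_1,v_3] + [v_1,v_2],
  ∂[v_0,v_1,v_3] = [v_1,v_3] − [v_0,v_3] + [v_0,v_1].
The resulting 6×4 matrix has rank 3, and its Smith normal form has invariant factors (1,1,1).

Reading off H_k = ker ∂_k / im ∂_{k+1}:

  H_1: rank ker ∂_1 − rank ∂_2 = (6 − 3) − 3 = 0, and the invariant factors of ∂_2 are all 1, so H_1 ≅ 0.

(K is a triangulation of the 2-sphere S^2.)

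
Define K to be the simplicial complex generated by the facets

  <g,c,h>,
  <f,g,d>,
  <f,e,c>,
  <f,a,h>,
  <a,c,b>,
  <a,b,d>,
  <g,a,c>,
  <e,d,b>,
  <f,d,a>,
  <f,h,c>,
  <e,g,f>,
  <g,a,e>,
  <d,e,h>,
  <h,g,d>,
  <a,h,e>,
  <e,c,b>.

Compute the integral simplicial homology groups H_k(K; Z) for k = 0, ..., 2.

H_0 = Z,  H_1 = Z^2,  H_2 = Z.

K has 8 vertices, 24 edges, 16 triangles.
rank ∂_0 = 0, rank ∂_1 = 7 ⇒ b_0 = 8 − 0 − 7 = 1; all invariant factors of ∂_1 are 1 so no torsion. So H_0 ≅ Z.
rank ∂_1 = 7, rank ∂_2 = 15 ⇒ b_1 = 24 − 7 − 15 = 2; all invariant factors of ∂_2 are 1 so no torsion. So H_1 ≅ Z^2.
rank ∂_2 = 15, rank ∂_3 = 0 ⇒ b_2 = 16 − 15 − 0 = 1. So H_2 ≅ Z.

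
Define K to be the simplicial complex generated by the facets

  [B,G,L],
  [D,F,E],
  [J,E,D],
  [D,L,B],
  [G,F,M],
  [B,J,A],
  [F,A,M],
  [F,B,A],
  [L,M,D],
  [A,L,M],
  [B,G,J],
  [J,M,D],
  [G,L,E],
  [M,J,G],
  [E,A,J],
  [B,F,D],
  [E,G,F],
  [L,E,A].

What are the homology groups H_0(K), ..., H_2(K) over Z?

H_0 = Z,  H_1 = Z^2,  H_2 = Z.

We work with the vertex ordering A < B < D < E < F < G < J < L < M. The simplices of K, each written with vertices in increasing order, are:

  0-simplices (9): A, B, D, E, F, G, J, L, M
  1-simplices (27): AB, AE, AF, AJ, AL, AM, BD, BF, BG, BJ, BL, DE, DF, DJ, DL, DM, EF, EG, EJ, EL, FG, FM, GJ, GL, GM, JM, LM
  2-simplices (18): ABF, ABJ, AEJ, AEL, AFM, ALM, BDF, BDL, BGJ, BGL, DEF, DEJ, DJM, DLM, EFG, EGL, FGM, GJM

giving chain groups C_0 ≅ Z^9, C_1 ≅ Z^27, C_2 ≅ Z^18.

Boundary ∂_1: C_1 → C_0 maps an edge to its endpoints' difference, ∂[p,q] = q − p.
The resulting 9×27 matrix has rank 8, and its Smith normal form has invariant factors (1,1,1,1,1,1,1,1).

Boundary ∂_2: C_2 → C_1 maps a triangle to the signed sum of its edges. For instance
  ∂BDF = DF − BF + BD,
  ∂ALM = LM − AM + AL.
As a 27×18 matrix over Z this has rank 17, with invariant factors (1,1,1,1,1,1,1,1,1,1,1,1,1,1,1,1,1).

Computing H_k = (kernel of ∂_k) / (image of ∂_{k+1}):

  H_0: rank C_0 − rank ∂_1 = 9 − 8 = 1, and the invariant factors of ∂_1 are all 1, so H_0 ≅ Z.
  H_1: rank ker ∂_1 − rank ∂_2 = (27 − 8) − 17 = 2, and the invariant factors of ∂_2 are all 1, so H_1 ≅ Z^2.
  H_2: rank ker ∂_2 − rank ∂_3 = (18 − 17) − 0 = 1, and there is no ∂_3, so H_2 ≅ Z.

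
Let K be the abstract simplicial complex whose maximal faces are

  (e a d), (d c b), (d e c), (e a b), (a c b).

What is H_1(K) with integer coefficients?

H_1 ≅ Z.

Order the vertices as a < b < c < d < e. Listing each simplex with vertices in this order, K has dimension 2 with simplices:

  0-simplices (5): a, b, c, d, e
  1-simplices (10): ab, ac, ad, ae, bc, bd, be, cd, ce, de
  2-simplices (5): abc, abe, ade, bcd, cde

giving chain groups C_0 ≅ Z^5, C_1 ≅ Z^10, C_2 ≅ Z^5.

∂_1: C_1 → C_0 maps an edge to its endpoints' difference, ∂[p,q] = q − p. For instance
  ∂cd = d − c.
The 5×10 boundary matrix has rank 4 and Smith normal form diag(1,1,1,1).

∂_2: C_2 → C_1 maps a triangle to the signed sum of its edges. For instance
  ∂cde = de − ce + cd,
  ∂abe = be − ae + ab.
The 10×5 boundary matrix has rank 5 and Smith normal form diag(1,1,1,1,1).

Now H_k = ker ∂_k / im ∂_{k+1}, so:

  H_1: rank ker ∂_1 − rank ∂_2 = (10 − 4) − 5 = 1, and the invariant factors of ∂_2 are all 1, so H_1 = Z.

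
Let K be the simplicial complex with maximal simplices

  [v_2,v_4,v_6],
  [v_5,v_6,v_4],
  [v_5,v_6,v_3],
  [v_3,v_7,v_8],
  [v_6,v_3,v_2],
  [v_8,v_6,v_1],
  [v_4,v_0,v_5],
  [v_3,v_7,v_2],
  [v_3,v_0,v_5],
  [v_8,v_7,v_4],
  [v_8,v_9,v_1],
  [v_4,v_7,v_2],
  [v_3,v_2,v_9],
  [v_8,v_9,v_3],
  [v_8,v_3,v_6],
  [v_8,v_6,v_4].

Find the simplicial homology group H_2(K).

Take the total order v_0 < v_1 < v_2 < v_3 < v_4 < v_5 < v_6 < v_7 < v_8 < v_9 on the vertex set. Then K (dimension 2) consists of the simplices:

  0-simplices (10): [v_0], [v_1], [v_2], [v_3], [v_4], [v_5], [v_6], [v_7], [v_8], [v_9]
  1-simplices (24): (24 of them)
  2-simplices (16): (16 of them)

giving chain groups C_0 ≅ Z^10, C_1 ≅ Z^24, C_2 ≅ Z^16.

∂_1: C_1 → C_0 maps an edge to its endpoints' difference, ∂[p,q] = q − p.
This gives a 10×24 integer matrix of rank 9; reducing to Smith normal form yields diagonal entries (1,1,1,1,1,1,1,1,1).

Boundary ∂_2: C_2 → C_1 sends each 2-simplex [p,q,r] to [q,r] − [p,r] + [p,q]. For instance
  ∂[v_3,v_7,v_8] = [v_7,v_8] − [v_3,v_8] + [v_3,v_7],
  ∂[v_0,v_4,v_5] = [v_4,v_5] − [v_0,v_5] + [v_0,v_4].
The resulting 24×16 matrix has rank 15, and its Smith normal form has invariant factors (1,1,1,1,1,1,1,1,1,1,1,1,1,1,1).

Reading off H_k = ker ∂_k / im ∂_{k+1}:

  H_2: rank ker ∂_2 − rank ∂_3 = (16 − 15) − 0 = 1, and there is no ∂_3, so H_2 ≅ Z.

H_2 = Z.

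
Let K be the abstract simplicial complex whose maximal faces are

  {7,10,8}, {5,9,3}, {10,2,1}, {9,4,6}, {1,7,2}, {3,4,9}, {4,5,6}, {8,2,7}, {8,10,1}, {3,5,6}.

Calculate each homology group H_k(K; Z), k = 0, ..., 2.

Take the total order 1 < 2 < 3 < 4 < 5 < 6 < 7 < 8 < 9 < 10 on the vertex set. Then K (dimension 2) consists of the simplices:

  0-simplices (10): [1], [2], [3], [4], [5], [6], [7], [8], [9], [10]
  1-simplices (20): [1,2], [1,7], [1,8], [1,10], [2,7], [2,8], [2,10], [3,4], [3,5], [3,6], [3,9], [4,5], [4,6], [4,9], [5,6], [5,9], [6,9], [7,8], [7,10], [8,10]
  2-simplices (10): [1,2,7], [1,2,10], [1,8,10], [2,7,8], [3,4,9], [3,5,6], [3,5,9], [4,5,6], [4,6,9], [7,8,10]

giving chain groups C_0 ≅ Z^10, C_1 ≅ Z^20, C_2 ≅ Z^10.

∂_1: C_1 → C_0 is given by ∂[p,q] = [q] − [p]. For instance
  ∂[2,8] = [8] − [2].
The 10×20 boundary matrix has rank 8 and Smith normal form diag(1,1,1,1,1,1,1,1).

∂_2: C_2 → C_1 maps a triangle to the signed sum of its edges. For instance
  ∂[4,6,9] = [6,9] − [4,9] + [4,6],
  ∂[1,2,7] = [2,7] − [1,7] + [1,2].
The resulting 20×10 matrix has rank 10, and its Smith normal form has invariant factors (1,1,1,1,1,1,1,1,1,1).

Computing H_k = (kernel of ∂_k) / (image of ∂_{k+1}):

  H_0: rank C_0 − rank ∂_1 = 10 − 8 = 2, and the invariant factors of ∂_1 are all 1, so H_0 = Z^2.
  H_1: rank ker ∂_1 − rank ∂_2 = (20 − 8) − 10 = 2, and the invariant factors of ∂_2 are all 1, so H_1 = Z^2.
  H_2: rank ker ∂_2 − rank ∂_3 = (10 − 10) − 0 = 0, and there is no ∂_3, so H_2 = 0.

(K is a triangulation of the disjoint union of the Möbius band and the Möbius band.)

H_0 = Z^2,  H_1 = Z^2,  H_2 = 0.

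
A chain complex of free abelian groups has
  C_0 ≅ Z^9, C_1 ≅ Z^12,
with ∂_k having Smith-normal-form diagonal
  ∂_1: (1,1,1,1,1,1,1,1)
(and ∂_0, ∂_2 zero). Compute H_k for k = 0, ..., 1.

H_0 ≅ Z,  H_1 ≅ Z^4.

H_0: b_0 = 9 − 0 − 8 = 1; torsion from ∂_1 factors > 1: none. So H_0 ≅ Z.
H_1: b_1 = 12 − 8 − 0 = 4; torsion from ∂_2 factors > 1: none. So H_1 ≅ Z^4.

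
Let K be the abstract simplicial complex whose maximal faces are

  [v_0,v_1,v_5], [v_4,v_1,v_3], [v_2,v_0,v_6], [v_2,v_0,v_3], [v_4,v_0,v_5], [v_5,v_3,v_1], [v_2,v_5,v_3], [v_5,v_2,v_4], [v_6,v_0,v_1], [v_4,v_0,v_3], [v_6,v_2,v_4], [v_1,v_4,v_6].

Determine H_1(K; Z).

H_1 = Z/2Z.

We work with the vertex ordering v_0 < v_1 < v_2 < v_3 < v_4 < v_5 < v_6. The simplices of K, each written with vertices in increasing order, are:

  0-simplices (7): [v_0], [v_1], [v_2], [v_3], [v_4], [v_5], [v_6]
  1-simplices (18): (18 of them)
  2-simplices (12): (12 of them)

Hence C_0 ≅ Z^7, C_1 ≅ Z^18, C_2 ≅ Z^12.

∂_1: C_1 → C_0 maps an edge to its endpoints' difference, ∂[p,q] = q − p.
As a 7×18 matrix over Z this has rank 6, with invariant factors (1,1,1,1,1,1).

Boundary ∂_2: C_2 → C_1 maps a triangle to the signed sum of its edges. For instance
  ∂[v_1,v_4,v_6] = [v_4,v_6] − [v_1,v_6] + [v_1,v_4],
  ∂[v_0,v_1,v_6] = [v_1,v_6] − [v_0,v_6] + [v_0,v_1].
The resulting 18×12 matrix has rank 12, and its Smith normal form has invariant factors (1,1,1,1,1,1,1,1,1,1,1,2).

Now H_k = ker ∂_k / im ∂_{k+1}, so:

  H_1: rank ker ∂_1 − rank ∂_2 = (18 − 6) − 12 = 0, and ∂_2 has invariant factor 2 > 1, so H_1 = Z/2Z.

(K is a triangulation of the real projective plane RP^2.)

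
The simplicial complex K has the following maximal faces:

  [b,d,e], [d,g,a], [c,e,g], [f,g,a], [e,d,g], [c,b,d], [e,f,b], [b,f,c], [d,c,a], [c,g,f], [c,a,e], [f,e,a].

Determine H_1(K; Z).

Take the total order a < b < c < d < e < f < g on the vertex set. Then K (dimension 2) consists of the simplices:

  0-simplices (7): a, b, c, d, e, f, g
  1-simplices (18): ac, ad, ae, af, ag, bc, bd, be, bf, cd, ce, cf, cg, de, dg, ef, eg, fg
  2-simplices (12): acd, ace, adg, aef, afg, bcd, bcf, bde, bef, ceg, cfg, deg

so the chain groups are C_0 ≅ Z^7, C_1 ≅ Z^18, C_2 ≅ Z^12.

∂_1: C_1 → C_0 is given by ∂[p,q] = [q] − [p]. For instance
  ∂ad = d − a.
The 7×18 boundary matrix has rank 6 and Smith normal form diag(1,1,1,1,1,1).

Boundary ∂_2: C_2 → C_1 maps a triangle to the signed sum of its edges. For instance
  ∂deg = eg − dg + de,
  ∂afg = fg − ag + af.
The resulting 18×12 matrix has rank 12, and its Smith normal form has invariant factors (1,1,1,1,1,1,1,1,1,1,1,2).

Computing H_k = (kernel of ∂_k) / (image of ∂_{k+1}):

  H_1: rank ker ∂_1 − rank ∂_2 = (18 − 6) − 12 = 0, and ∂_2 has invariant factor 2 > 1, so H_1 = Z_2.

(K is a triangulation of the real projective plane RP^2.)

H_1 ≅ Z_2.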